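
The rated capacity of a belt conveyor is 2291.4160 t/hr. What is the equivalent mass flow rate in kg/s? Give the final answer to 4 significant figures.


m_dot = 2291.4160 * 1000 / 3600
m_dot = 636.5 kg/s


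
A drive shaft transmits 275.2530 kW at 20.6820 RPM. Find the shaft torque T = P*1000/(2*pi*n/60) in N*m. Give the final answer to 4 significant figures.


omega = 2*pi*20.6820/60 = 2.16581 rad/s
T = 275.2530*1000 / 2.16581
T = 127100 N*m


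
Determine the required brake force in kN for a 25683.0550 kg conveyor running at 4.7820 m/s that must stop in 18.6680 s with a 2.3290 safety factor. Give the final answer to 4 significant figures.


F = 25683.0550 * 4.7820 / 18.6680 * 2.3290 / 1000
F = 15.32 kN


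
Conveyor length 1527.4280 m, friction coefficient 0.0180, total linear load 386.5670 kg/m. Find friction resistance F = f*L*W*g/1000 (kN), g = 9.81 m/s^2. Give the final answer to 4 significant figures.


F = 0.0180 * 1527.4280 * 386.5670 * 9.81 / 1000
F = 104.3 kN


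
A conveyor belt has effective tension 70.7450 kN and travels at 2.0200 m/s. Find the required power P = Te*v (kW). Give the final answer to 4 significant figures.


P = Te * v = 70.7450 * 2.0200
P = 142.9 kW


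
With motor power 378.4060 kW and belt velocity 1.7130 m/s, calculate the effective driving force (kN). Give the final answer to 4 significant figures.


Te = P / v = 378.4060 / 1.7130
Te = 220.9 kN


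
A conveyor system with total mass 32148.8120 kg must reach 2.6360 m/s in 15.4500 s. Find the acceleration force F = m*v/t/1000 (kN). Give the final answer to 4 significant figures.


F = 32148.8120 * 2.6360 / 15.4500 / 1000
F = 5.485 kN


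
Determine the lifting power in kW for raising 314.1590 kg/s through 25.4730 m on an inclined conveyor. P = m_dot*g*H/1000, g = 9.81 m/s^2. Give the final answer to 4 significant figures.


P = 314.1590 * 9.81 * 25.4730 / 1000
P = 78.51 kW


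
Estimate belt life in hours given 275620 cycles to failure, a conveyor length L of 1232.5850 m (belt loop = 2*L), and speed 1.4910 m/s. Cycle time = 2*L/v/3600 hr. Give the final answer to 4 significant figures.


cycle_time = 2 * 1232.5850 / 1.4910 / 3600 = 0.459269 hr
life = 275620 * 0.459269 = 126600 hours


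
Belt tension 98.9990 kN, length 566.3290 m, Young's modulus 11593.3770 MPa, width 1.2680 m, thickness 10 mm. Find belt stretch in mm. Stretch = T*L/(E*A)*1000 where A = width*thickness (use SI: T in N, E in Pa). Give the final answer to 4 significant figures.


A = 1.2680 * 0.01 = 0.01268 m^2
Stretch = 98.9990*1000 * 566.3290 / (11593.3770e6 * 0.01268) * 1000
Stretch = 381.4 mm


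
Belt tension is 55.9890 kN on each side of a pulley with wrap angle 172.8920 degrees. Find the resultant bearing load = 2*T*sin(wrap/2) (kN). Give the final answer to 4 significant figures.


F = 2 * 55.9890 * sin(172.8920/2 deg)
F = 111.8 kN


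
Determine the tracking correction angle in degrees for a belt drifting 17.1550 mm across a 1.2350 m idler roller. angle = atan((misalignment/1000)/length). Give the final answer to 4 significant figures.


misalign_m = 17.1550 / 1000 = 0.017155 m
angle = atan(0.017155 / 1.2350)
angle = 0.7958 deg


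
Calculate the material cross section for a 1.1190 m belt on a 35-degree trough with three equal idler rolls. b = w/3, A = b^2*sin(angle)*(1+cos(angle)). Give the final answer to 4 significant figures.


b = 1.1190/3 = 0.373 m
A = 0.373^2 * sin(35 deg) * (1 + cos(35 deg))
A = 0.1452 m^2


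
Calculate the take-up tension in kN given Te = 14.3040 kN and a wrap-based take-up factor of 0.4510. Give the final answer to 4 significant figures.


T_tu = 14.3040 * 0.4510
T_tu = 6.451 kN


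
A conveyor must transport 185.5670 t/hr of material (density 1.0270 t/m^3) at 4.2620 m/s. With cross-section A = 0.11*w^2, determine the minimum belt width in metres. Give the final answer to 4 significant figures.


A_req = 185.5670 / (4.2620 * 1.0270 * 3600) = 0.0117764 m^2
w = sqrt(0.0117764 / 0.11)
w = 0.3272 m


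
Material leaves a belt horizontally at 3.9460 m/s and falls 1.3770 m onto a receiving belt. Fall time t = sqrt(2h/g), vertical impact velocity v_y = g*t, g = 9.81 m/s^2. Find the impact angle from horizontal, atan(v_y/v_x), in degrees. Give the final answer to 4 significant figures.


t = sqrt(2*1.3770/9.81) = 0.529843 s
v_y = 9.81 * 0.529843 = 5.19776 m/s
angle = atan(5.19776 / 3.9460) = 52.80 deg


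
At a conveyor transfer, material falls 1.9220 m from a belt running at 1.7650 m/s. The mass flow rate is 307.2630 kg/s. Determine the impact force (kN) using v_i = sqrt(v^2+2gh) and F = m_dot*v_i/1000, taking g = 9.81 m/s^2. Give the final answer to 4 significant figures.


v_i = sqrt(1.7650^2 + 2*9.81*1.9220) = 6.38943 m/s
F = 307.2630 * 6.38943 / 1000
F = 1.963 kN


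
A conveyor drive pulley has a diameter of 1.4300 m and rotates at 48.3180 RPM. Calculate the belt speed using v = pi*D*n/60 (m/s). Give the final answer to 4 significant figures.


v = pi * 1.4300 * 48.3180 / 60
v = 3.618 m/s


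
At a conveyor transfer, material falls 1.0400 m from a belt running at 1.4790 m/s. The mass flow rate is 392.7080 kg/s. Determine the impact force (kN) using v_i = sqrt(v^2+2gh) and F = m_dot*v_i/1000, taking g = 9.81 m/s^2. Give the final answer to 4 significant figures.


v_i = sqrt(1.4790^2 + 2*9.81*1.0400) = 4.75313 m/s
F = 392.7080 * 4.75313 / 1000
F = 1.867 kN


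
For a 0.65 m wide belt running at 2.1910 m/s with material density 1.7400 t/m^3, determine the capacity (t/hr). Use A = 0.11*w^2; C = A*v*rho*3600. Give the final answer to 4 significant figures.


A = 0.11 * 0.65^2 = 0.046475 m^2
C = 0.046475 * 2.1910 * 1.7400 * 3600
C = 637.8 t/hr


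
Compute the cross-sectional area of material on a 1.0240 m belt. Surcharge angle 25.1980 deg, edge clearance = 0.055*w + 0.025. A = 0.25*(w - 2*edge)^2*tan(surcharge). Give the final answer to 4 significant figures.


edge = 0.055*1.0240 + 0.025 = 0.08132 m
ew = 1.0240 - 2*0.08132 = 0.86136 m
A = 0.25 * 0.86136^2 * tan(25.1980 deg)
A = 0.08727 m^2


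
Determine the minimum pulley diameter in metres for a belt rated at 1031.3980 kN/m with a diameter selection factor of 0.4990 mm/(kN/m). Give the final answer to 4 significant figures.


D = 1031.3980 * 0.4990 / 1000
D = 0.5147 m


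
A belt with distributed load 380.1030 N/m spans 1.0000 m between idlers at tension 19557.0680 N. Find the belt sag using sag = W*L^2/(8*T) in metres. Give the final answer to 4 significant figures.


sag = 380.1030 * 1.0000^2 / (8 * 19557.0680)
sag = 0.002429 m


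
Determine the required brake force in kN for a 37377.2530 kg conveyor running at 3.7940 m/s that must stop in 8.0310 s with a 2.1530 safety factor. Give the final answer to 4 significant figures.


F = 37377.2530 * 3.7940 / 8.0310 * 2.1530 / 1000
F = 38.02 kN


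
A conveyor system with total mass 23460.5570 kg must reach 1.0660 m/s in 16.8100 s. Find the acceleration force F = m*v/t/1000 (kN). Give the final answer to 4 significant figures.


F = 23460.5570 * 1.0660 / 16.8100 / 1000
F = 1.488 kN


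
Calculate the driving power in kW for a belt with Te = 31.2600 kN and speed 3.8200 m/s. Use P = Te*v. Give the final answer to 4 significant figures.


P = Te * v = 31.2600 * 3.8200
P = 119.4 kW


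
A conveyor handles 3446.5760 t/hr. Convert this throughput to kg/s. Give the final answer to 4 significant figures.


m_dot = 3446.5760 * 1000 / 3600
m_dot = 957.4 kg/s


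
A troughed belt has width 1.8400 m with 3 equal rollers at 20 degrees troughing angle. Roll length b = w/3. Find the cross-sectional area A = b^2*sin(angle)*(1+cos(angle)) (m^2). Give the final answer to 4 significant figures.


b = 1.8400/3 = 0.613333 m
A = 0.613333^2 * sin(20 deg) * (1 + cos(20 deg))
A = 0.2496 m^2


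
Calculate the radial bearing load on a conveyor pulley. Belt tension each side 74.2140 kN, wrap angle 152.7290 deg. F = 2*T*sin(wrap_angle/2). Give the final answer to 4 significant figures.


F = 2 * 74.2140 * sin(152.7290/2 deg)
F = 144.2 kN


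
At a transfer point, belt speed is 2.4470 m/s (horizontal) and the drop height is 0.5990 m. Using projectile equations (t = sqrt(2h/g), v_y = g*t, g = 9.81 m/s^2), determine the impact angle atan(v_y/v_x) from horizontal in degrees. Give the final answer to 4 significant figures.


t = sqrt(2*0.5990/9.81) = 0.349457 s
v_y = 9.81 * 0.349457 = 3.42817 m/s
angle = atan(3.42817 / 2.4470) = 54.48 deg


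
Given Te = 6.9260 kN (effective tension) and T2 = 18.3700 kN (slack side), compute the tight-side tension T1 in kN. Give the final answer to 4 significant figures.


T1 = Te + T2 = 6.9260 + 18.3700
T1 = 25.30 kN


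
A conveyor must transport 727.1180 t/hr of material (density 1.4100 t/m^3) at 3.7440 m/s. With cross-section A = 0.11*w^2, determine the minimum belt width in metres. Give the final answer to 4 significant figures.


A_req = 727.1180 / (3.7440 * 1.4100 * 3600) = 0.0382602 m^2
w = sqrt(0.0382602 / 0.11)
w = 0.5898 m


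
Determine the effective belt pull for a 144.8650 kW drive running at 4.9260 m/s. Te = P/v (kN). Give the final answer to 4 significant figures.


Te = P / v = 144.8650 / 4.9260
Te = 29.41 kN


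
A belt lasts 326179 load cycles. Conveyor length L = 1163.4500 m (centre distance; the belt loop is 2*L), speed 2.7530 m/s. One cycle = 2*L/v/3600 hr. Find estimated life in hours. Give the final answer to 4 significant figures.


cycle_time = 2 * 1163.4500 / 2.7530 / 3600 = 0.234784 hr
life = 326179 * 0.234784 = 76580 hours


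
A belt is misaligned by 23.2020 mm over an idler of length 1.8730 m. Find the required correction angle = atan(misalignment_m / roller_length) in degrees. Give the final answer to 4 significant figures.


misalign_m = 23.2020 / 1000 = 0.023202 m
angle = atan(0.023202 / 1.8730)
angle = 0.7097 deg


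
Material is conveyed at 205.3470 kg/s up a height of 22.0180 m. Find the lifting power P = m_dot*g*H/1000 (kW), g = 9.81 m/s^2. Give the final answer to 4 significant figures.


P = 205.3470 * 9.81 * 22.0180 / 1000
P = 44.35 kW


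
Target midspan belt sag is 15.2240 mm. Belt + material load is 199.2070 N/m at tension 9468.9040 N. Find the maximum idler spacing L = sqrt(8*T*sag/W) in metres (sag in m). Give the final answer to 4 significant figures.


sag = 15.2240/1000 = 0.015224 m
L = sqrt(8 * 9468.9040 * 0.015224 / 199.2070)
L = 2.406 m


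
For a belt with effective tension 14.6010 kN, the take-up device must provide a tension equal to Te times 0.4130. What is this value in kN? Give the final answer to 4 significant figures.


T_tu = 14.6010 * 0.4130
T_tu = 6.030 kN


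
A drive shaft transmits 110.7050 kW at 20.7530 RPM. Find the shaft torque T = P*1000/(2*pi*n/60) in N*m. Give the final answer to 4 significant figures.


omega = 2*pi*20.7530/60 = 2.17325 rad/s
T = 110.7050*1000 / 2.17325
T = 50940 N*m


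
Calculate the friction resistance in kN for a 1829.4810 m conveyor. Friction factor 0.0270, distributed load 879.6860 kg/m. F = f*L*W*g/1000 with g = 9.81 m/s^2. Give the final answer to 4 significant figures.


F = 0.0270 * 1829.4810 * 879.6860 * 9.81 / 1000
F = 426.3 kN


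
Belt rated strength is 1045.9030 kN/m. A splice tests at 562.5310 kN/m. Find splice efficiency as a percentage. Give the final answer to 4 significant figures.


Eff = 562.5310 / 1045.9030 * 100
Eff = 53.78 %


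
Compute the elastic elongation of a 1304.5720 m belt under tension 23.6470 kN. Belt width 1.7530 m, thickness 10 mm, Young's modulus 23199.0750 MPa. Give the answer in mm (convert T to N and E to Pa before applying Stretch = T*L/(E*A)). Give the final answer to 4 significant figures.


A = 1.7530 * 0.01 = 0.01753 m^2
Stretch = 23.6470*1000 * 1304.5720 / (23199.0750e6 * 0.01753) * 1000
Stretch = 75.86 mm


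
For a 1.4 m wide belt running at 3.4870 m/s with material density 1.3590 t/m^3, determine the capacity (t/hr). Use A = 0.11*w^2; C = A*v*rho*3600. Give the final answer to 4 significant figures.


A = 0.11 * 1.4^2 = 0.2156 m^2
C = 0.2156 * 3.4870 * 1.3590 * 3600
C = 3678 t/hr


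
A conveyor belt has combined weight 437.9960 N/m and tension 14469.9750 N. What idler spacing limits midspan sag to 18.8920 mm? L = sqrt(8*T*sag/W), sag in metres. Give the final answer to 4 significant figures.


sag = 18.8920/1000 = 0.018892 m
L = sqrt(8 * 14469.9750 * 0.018892 / 437.9960)
L = 2.235 m


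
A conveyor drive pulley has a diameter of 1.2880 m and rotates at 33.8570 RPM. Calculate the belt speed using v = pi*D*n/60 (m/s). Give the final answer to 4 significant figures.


v = pi * 1.2880 * 33.8570 / 60
v = 2.283 m/s


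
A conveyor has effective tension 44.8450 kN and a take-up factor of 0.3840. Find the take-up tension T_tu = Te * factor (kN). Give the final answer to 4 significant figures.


T_tu = 44.8450 * 0.3840
T_tu = 17.22 kN


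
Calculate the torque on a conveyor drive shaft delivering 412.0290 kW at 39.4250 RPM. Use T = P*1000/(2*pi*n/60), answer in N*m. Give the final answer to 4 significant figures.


omega = 2*pi*39.4250/60 = 4.12858 rad/s
T = 412.0290*1000 / 4.12858
T = 99800 N*m


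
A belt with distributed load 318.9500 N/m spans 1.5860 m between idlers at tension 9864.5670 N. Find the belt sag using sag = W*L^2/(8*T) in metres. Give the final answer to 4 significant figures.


sag = 318.9500 * 1.5860^2 / (8 * 9864.5670)
sag = 0.01017 m


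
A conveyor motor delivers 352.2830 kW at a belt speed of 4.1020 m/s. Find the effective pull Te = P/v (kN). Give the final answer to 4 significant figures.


Te = P / v = 352.2830 / 4.1020
Te = 85.88 kN


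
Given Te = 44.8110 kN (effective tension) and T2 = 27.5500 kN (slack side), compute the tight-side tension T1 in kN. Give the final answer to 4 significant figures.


T1 = Te + T2 = 44.8110 + 27.5500
T1 = 72.36 kN


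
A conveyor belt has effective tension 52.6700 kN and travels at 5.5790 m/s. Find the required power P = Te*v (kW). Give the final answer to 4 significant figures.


P = Te * v = 52.6700 * 5.5790
P = 293.8 kW


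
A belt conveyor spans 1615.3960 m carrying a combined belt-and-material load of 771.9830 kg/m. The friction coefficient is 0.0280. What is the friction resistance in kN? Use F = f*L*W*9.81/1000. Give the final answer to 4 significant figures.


F = 0.0280 * 1615.3960 * 771.9830 * 9.81 / 1000
F = 342.5 kN


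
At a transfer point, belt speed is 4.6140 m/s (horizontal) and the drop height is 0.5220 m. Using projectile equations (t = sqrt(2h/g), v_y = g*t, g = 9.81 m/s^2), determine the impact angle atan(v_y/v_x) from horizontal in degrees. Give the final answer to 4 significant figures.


t = sqrt(2*0.5220/9.81) = 0.326224 s
v_y = 9.81 * 0.326224 = 3.20026 m/s
angle = atan(3.20026 / 4.6140) = 34.75 deg


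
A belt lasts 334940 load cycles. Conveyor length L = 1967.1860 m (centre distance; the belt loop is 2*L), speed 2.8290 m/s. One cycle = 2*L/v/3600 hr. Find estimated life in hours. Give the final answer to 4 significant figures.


cycle_time = 2 * 1967.1860 / 2.8290 / 3600 = 0.386314 hr
life = 334940 * 0.386314 = 129400 hours


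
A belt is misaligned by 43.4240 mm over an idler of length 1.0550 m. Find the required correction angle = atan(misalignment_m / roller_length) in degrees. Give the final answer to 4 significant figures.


misalign_m = 43.4240 / 1000 = 0.043424 m
angle = atan(0.043424 / 1.0550)
angle = 2.357 deg


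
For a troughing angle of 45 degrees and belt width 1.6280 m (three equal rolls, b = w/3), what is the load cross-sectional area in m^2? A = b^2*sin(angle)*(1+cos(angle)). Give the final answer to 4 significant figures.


b = 1.6280/3 = 0.542667 m
A = 0.542667^2 * sin(45 deg) * (1 + cos(45 deg))
A = 0.3555 m^2


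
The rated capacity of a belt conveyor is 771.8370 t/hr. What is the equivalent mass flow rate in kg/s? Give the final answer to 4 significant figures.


m_dot = 771.8370 * 1000 / 3600
m_dot = 214.4 kg/s


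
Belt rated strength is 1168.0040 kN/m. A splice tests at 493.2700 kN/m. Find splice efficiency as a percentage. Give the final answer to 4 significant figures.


Eff = 493.2700 / 1168.0040 * 100
Eff = 42.23 %


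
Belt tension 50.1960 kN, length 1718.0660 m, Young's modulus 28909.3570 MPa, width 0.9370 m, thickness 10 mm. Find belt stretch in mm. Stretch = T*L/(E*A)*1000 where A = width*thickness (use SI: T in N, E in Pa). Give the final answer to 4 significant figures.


A = 0.9370 * 0.01 = 0.00937 m^2
Stretch = 50.1960*1000 * 1718.0660 / (28909.3570e6 * 0.00937) * 1000
Stretch = 318.4 mm


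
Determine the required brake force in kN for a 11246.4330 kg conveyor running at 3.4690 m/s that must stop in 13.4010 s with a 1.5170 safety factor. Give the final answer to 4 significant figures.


F = 11246.4330 * 3.4690 / 13.4010 * 1.5170 / 1000
F = 4.416 kN


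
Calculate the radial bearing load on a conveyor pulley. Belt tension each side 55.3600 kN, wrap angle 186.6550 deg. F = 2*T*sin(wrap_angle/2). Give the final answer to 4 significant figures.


F = 2 * 55.3600 * sin(186.6550/2 deg)
F = 110.5 kN


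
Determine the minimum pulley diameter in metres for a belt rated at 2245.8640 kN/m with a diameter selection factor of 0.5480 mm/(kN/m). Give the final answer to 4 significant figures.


D = 2245.8640 * 0.5480 / 1000
D = 1.231 m


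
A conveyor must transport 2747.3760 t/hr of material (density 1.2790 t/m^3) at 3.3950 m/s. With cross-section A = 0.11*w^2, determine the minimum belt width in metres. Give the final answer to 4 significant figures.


A_req = 2747.3760 / (3.3950 * 1.2790 * 3600) = 0.175754 m^2
w = sqrt(0.175754 / 0.11)
w = 1.264 m


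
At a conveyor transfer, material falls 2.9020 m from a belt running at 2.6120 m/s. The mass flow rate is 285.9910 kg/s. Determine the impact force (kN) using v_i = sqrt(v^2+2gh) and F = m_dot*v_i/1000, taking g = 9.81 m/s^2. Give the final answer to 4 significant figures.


v_i = sqrt(2.6120^2 + 2*9.81*2.9020) = 7.98497 m/s
F = 285.9910 * 7.98497 / 1000
F = 2.284 kN


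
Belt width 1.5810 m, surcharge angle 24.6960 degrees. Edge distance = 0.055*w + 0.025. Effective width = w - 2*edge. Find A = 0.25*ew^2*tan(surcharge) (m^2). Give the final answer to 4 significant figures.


edge = 0.055*1.5810 + 0.025 = 0.111955 m
ew = 1.5810 - 2*0.111955 = 1.35709 m
A = 0.25 * 1.35709^2 * tan(24.6960 deg)
A = 0.2117 m^2


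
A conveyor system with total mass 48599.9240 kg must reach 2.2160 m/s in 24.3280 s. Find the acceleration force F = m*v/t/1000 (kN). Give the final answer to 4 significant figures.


F = 48599.9240 * 2.2160 / 24.3280 / 1000
F = 4.427 kN


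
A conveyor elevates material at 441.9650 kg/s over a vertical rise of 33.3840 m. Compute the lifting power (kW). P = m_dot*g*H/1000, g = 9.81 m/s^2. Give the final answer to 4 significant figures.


P = 441.9650 * 9.81 * 33.3840 / 1000
P = 144.7 kW


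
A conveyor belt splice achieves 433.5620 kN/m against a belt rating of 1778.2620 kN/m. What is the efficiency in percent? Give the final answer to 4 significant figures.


Eff = 433.5620 / 1778.2620 * 100
Eff = 24.38 %


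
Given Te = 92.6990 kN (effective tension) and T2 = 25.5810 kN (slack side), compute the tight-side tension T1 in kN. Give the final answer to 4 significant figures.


T1 = Te + T2 = 92.6990 + 25.5810
T1 = 118.3 kN


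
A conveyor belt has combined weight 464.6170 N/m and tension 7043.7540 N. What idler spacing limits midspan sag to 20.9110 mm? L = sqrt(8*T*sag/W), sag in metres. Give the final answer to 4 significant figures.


sag = 20.9110/1000 = 0.020911 m
L = sqrt(8 * 7043.7540 * 0.020911 / 464.6170)
L = 1.593 m


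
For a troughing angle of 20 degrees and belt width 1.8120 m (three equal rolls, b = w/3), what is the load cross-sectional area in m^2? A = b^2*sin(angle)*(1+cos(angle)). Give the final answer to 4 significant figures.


b = 1.8120/3 = 0.604 m
A = 0.604^2 * sin(20 deg) * (1 + cos(20 deg))
A = 0.2420 m^2


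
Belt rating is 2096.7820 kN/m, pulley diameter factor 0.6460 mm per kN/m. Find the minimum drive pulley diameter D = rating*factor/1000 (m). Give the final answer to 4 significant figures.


D = 2096.7820 * 0.6460 / 1000
D = 1.355 m


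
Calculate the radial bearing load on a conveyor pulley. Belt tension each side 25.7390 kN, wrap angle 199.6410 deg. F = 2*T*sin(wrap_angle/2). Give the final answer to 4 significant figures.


F = 2 * 25.7390 * sin(199.6410/2 deg)
F = 50.72 kN


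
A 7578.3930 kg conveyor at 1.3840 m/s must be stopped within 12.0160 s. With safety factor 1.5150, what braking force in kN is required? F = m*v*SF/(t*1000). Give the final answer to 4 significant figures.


F = 7578.3930 * 1.3840 / 12.0160 * 1.5150 / 1000
F = 1.322 kN


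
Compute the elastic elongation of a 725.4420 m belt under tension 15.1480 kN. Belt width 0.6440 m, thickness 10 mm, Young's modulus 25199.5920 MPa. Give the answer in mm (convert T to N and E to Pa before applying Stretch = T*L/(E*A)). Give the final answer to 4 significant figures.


A = 0.6440 * 0.01 = 0.00644 m^2
Stretch = 15.1480*1000 * 725.4420 / (25199.5920e6 * 0.00644) * 1000
Stretch = 67.71 mm


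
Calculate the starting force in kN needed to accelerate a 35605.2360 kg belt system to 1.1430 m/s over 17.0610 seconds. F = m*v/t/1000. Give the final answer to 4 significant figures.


F = 35605.2360 * 1.1430 / 17.0610 / 1000
F = 2.385 kN


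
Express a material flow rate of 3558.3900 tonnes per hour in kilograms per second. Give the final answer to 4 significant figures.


m_dot = 3558.3900 * 1000 / 3600
m_dot = 988.4 kg/s


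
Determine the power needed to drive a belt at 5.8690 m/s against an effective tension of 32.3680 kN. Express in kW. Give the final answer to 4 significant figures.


P = Te * v = 32.3680 * 5.8690
P = 190.0 kW


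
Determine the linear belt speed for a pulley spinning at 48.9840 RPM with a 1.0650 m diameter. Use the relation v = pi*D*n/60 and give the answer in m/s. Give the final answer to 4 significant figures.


v = pi * 1.0650 * 48.9840 / 60
v = 2.732 m/s


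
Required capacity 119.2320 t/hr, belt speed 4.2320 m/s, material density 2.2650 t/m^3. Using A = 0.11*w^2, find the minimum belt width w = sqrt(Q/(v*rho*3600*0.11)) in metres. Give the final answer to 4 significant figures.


A_req = 119.2320 / (4.2320 * 2.2650 * 3600) = 0.00345523 m^2
w = sqrt(0.00345523 / 0.11)
w = 0.1772 m


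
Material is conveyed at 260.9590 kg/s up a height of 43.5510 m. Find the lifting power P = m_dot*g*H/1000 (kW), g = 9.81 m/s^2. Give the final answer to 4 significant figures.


P = 260.9590 * 9.81 * 43.5510 / 1000
P = 111.5 kW


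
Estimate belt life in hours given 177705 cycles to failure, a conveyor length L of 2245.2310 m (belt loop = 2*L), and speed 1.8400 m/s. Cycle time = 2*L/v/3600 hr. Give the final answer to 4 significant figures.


cycle_time = 2 * 2245.2310 / 1.8400 / 3600 = 0.677908 hr
life = 177705 * 0.677908 = 120500 hours


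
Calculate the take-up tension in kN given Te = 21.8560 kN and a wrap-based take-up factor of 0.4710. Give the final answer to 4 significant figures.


T_tu = 21.8560 * 0.4710
T_tu = 10.29 kN


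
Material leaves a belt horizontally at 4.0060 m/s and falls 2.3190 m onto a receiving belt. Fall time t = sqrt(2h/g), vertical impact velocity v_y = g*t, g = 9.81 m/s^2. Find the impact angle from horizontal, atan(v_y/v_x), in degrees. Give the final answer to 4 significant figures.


t = sqrt(2*2.3190/9.81) = 0.687592 s
v_y = 9.81 * 0.687592 = 6.74528 m/s
angle = atan(6.74528 / 4.0060) = 59.29 deg


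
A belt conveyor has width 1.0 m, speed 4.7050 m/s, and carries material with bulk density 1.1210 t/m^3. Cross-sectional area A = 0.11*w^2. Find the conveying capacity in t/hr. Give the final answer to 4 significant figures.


A = 0.11 * 1.0^2 = 0.11 m^2
C = 0.11 * 4.7050 * 1.1210 * 3600
C = 2089 t/hr


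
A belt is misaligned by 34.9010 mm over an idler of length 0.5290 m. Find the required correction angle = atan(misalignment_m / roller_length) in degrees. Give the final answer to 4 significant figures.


misalign_m = 34.9010 / 1000 = 0.034901 m
angle = atan(0.034901 / 0.5290)
angle = 3.775 deg


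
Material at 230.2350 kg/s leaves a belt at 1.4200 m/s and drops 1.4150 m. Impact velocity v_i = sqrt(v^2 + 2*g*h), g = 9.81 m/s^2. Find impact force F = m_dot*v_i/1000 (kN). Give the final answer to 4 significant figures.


v_i = sqrt(1.4200^2 + 2*9.81*1.4150) = 5.45699 m/s
F = 230.2350 * 5.45699 / 1000
F = 1.256 kN


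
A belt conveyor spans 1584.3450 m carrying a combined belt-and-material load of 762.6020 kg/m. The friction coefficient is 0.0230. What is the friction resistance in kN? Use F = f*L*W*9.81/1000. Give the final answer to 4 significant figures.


F = 0.0230 * 1584.3450 * 762.6020 * 9.81 / 1000
F = 272.6 kN


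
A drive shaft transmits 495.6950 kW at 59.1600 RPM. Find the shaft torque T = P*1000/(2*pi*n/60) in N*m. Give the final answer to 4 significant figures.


omega = 2*pi*59.1600/60 = 6.19522 rad/s
T = 495.6950*1000 / 6.19522
T = 80010 N*m


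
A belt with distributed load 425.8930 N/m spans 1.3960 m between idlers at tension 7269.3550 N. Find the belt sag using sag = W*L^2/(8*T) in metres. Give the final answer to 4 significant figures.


sag = 425.8930 * 1.3960^2 / (8 * 7269.3550)
sag = 0.01427 m


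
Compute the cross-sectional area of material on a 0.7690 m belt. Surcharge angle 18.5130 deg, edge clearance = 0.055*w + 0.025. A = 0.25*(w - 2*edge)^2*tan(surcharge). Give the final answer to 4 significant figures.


edge = 0.055*0.7690 + 0.025 = 0.067295 m
ew = 0.7690 - 2*0.067295 = 0.63441 m
A = 0.25 * 0.63441^2 * tan(18.5130 deg)
A = 0.03369 m^2


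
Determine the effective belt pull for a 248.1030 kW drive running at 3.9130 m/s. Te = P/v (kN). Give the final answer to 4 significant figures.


Te = P / v = 248.1030 / 3.9130
Te = 63.40 kN


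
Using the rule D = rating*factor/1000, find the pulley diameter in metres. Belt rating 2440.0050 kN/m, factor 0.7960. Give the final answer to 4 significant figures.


D = 2440.0050 * 0.7960 / 1000
D = 1.942 m


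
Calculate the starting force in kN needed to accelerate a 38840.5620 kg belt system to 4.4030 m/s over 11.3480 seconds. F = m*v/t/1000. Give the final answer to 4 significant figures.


F = 38840.5620 * 4.4030 / 11.3480 / 1000
F = 15.07 kN


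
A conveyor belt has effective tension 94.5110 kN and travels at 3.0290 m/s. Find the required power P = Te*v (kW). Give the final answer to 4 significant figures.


P = Te * v = 94.5110 * 3.0290
P = 286.3 kW


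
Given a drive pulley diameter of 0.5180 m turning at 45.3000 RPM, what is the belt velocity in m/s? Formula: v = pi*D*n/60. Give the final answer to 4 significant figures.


v = pi * 0.5180 * 45.3000 / 60
v = 1.229 m/s


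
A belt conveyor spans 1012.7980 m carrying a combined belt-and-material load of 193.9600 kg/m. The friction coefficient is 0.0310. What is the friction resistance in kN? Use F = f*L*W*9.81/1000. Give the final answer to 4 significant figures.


F = 0.0310 * 1012.7980 * 193.9600 * 9.81 / 1000
F = 59.74 kN


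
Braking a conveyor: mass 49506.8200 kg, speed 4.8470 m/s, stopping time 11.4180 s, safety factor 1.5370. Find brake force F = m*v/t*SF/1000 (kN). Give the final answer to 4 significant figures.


F = 49506.8200 * 4.8470 / 11.4180 * 1.5370 / 1000
F = 32.30 kN


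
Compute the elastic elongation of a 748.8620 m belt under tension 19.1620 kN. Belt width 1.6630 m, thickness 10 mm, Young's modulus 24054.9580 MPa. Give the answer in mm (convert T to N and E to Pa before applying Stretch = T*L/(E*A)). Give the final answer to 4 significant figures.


A = 1.6630 * 0.01 = 0.01663 m^2
Stretch = 19.1620*1000 * 748.8620 / (24054.9580e6 * 0.01663) * 1000
Stretch = 35.87 mm


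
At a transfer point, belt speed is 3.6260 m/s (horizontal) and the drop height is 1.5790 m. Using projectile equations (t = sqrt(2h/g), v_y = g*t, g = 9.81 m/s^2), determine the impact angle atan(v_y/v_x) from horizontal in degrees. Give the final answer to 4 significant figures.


t = sqrt(2*1.5790/9.81) = 0.567377 s
v_y = 9.81 * 0.567377 = 5.56597 m/s
angle = atan(5.56597 / 3.6260) = 56.92 deg


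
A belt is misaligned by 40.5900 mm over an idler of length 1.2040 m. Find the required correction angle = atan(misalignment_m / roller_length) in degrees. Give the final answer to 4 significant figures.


misalign_m = 40.5900 / 1000 = 0.040590 m
angle = atan(0.040590 / 1.2040)
angle = 1.931 deg


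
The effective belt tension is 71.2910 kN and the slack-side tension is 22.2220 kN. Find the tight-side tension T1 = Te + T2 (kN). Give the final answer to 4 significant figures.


T1 = Te + T2 = 71.2910 + 22.2220
T1 = 93.51 kN


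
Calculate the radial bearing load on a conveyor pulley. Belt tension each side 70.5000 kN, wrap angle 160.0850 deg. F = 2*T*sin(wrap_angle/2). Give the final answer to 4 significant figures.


F = 2 * 70.5000 * sin(160.0850/2 deg)
F = 138.9 kN


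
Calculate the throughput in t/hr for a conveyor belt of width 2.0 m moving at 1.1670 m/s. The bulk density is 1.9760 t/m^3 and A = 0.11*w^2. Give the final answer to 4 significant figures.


A = 0.11 * 2.0^2 = 0.44 m^2
C = 0.44 * 1.1670 * 1.9760 * 3600
C = 3653 t/hr


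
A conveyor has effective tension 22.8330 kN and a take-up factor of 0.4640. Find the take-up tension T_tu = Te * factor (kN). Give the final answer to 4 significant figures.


T_tu = 22.8330 * 0.4640
T_tu = 10.59 kN


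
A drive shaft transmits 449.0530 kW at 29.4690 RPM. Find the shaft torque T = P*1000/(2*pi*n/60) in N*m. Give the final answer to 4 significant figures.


omega = 2*pi*29.4690/60 = 3.08599 rad/s
T = 449.0530*1000 / 3.08599
T = 145500 N*m


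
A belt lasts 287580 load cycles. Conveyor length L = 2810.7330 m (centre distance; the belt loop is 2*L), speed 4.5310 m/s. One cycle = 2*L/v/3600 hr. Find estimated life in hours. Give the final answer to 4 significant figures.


cycle_time = 2 * 2810.7330 / 4.5310 / 3600 = 0.34463 hr
life = 287580 * 0.34463 = 99110 hours


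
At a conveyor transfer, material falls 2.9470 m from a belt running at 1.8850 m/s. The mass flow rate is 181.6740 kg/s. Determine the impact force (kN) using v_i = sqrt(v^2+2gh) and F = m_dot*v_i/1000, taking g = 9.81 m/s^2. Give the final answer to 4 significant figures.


v_i = sqrt(1.8850^2 + 2*9.81*2.9470) = 7.83412 m/s
F = 181.6740 * 7.83412 / 1000
F = 1.423 kN


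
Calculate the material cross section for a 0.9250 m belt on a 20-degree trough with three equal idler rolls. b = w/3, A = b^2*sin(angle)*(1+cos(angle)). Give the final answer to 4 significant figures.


b = 0.9250/3 = 0.308333 m
A = 0.308333^2 * sin(20 deg) * (1 + cos(20 deg))
A = 0.06307 m^2


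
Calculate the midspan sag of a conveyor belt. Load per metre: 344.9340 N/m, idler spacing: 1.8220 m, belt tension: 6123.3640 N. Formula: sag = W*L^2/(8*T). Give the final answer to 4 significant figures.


sag = 344.9340 * 1.8220^2 / (8 * 6123.3640)
sag = 0.02338 m


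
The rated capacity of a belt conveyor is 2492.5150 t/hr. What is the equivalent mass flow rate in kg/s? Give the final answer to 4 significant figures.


m_dot = 2492.5150 * 1000 / 3600
m_dot = 692.4 kg/s


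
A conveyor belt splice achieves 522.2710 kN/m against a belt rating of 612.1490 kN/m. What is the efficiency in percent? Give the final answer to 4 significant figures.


Eff = 522.2710 / 612.1490 * 100
Eff = 85.32 %


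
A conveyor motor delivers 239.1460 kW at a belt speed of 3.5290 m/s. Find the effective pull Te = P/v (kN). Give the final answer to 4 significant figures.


Te = P / v = 239.1460 / 3.5290
Te = 67.77 kN


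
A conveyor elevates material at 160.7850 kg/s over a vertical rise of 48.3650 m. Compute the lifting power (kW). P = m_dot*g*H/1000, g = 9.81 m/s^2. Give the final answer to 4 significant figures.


P = 160.7850 * 9.81 * 48.3650 / 1000
P = 76.29 kW


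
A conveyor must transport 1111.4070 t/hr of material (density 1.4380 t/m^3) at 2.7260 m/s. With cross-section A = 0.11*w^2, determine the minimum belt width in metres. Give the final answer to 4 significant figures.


A_req = 1111.4070 / (2.7260 * 1.4380 * 3600) = 0.0787564 m^2
w = sqrt(0.0787564 / 0.11)
w = 0.8461 m


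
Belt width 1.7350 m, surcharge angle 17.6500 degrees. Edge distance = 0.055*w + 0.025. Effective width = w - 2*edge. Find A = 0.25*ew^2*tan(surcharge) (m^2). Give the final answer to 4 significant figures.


edge = 0.055*1.7350 + 0.025 = 0.120425 m
ew = 1.7350 - 2*0.120425 = 1.49415 m
A = 0.25 * 1.49415^2 * tan(17.6500 deg)
A = 0.1776 m^2


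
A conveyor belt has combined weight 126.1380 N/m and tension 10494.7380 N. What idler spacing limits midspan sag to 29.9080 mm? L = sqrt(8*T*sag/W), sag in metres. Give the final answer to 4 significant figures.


sag = 29.9080/1000 = 0.029908 m
L = sqrt(8 * 10494.7380 * 0.029908 / 126.1380)
L = 4.462 m


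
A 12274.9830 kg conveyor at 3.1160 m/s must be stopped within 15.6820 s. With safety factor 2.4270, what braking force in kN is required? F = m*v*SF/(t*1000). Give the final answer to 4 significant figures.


F = 12274.9830 * 3.1160 / 15.6820 * 2.4270 / 1000
F = 5.920 kN


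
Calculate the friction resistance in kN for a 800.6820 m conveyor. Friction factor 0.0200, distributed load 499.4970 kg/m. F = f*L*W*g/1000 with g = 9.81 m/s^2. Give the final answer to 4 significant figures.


F = 0.0200 * 800.6820 * 499.4970 * 9.81 / 1000
F = 78.47 kN


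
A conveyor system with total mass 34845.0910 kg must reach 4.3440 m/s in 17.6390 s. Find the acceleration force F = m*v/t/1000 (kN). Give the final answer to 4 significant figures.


F = 34845.0910 * 4.3440 / 17.6390 / 1000
F = 8.581 kN


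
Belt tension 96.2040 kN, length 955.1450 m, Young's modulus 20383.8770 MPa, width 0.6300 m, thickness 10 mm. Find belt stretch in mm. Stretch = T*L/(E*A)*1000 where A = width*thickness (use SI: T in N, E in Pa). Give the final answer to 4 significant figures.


A = 0.6300 * 0.01 = 0.00630 m^2
Stretch = 96.2040*1000 * 955.1450 / (20383.8770e6 * 0.00630) * 1000
Stretch = 715.5 mm


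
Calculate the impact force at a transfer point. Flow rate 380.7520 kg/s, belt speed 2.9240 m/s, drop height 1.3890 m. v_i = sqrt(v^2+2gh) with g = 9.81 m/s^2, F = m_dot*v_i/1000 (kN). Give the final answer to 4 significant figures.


v_i = sqrt(2.9240^2 + 2*9.81*1.3890) = 5.98347 m/s
F = 380.7520 * 5.98347 / 1000
F = 2.278 kN


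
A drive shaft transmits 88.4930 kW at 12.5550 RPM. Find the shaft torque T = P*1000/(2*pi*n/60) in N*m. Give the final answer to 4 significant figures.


omega = 2*pi*12.5550/60 = 1.31476 rad/s
T = 88.4930*1000 / 1.31476
T = 67310 N*m


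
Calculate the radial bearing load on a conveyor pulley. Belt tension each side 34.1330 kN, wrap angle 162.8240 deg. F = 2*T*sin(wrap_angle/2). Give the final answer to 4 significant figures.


F = 2 * 34.1330 * sin(162.8240/2 deg)
F = 67.50 kN


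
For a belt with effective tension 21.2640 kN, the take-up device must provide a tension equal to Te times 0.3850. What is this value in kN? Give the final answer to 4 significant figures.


T_tu = 21.2640 * 0.3850
T_tu = 8.187 kN


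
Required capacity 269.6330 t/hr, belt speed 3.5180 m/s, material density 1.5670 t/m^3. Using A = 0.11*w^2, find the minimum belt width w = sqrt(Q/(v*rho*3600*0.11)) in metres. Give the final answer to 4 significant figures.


A_req = 269.6330 / (3.5180 * 1.5670 * 3600) = 0.0135864 m^2
w = sqrt(0.0135864 / 0.11)
w = 0.3514 m


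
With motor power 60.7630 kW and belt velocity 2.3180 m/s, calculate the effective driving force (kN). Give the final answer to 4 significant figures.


Te = P / v = 60.7630 / 2.3180
Te = 26.21 kN


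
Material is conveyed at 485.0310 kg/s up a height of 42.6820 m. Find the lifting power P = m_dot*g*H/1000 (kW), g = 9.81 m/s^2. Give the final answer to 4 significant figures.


P = 485.0310 * 9.81 * 42.6820 / 1000
P = 203.1 kW


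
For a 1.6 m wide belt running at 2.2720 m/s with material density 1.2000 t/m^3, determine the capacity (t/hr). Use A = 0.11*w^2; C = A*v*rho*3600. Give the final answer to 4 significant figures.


A = 0.11 * 1.6^2 = 0.2816 m^2
C = 0.2816 * 2.2720 * 1.2000 * 3600
C = 2764 t/hr


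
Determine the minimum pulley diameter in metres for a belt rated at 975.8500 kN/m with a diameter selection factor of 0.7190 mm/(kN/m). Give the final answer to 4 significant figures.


D = 975.8500 * 0.7190 / 1000
D = 0.7016 m


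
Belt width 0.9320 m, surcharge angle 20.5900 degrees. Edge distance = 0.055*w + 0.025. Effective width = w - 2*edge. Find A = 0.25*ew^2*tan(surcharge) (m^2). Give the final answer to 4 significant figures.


edge = 0.055*0.9320 + 0.025 = 0.07626 m
ew = 0.9320 - 2*0.07626 = 0.77948 m
A = 0.25 * 0.77948^2 * tan(20.5900 deg)
A = 0.05706 m^2


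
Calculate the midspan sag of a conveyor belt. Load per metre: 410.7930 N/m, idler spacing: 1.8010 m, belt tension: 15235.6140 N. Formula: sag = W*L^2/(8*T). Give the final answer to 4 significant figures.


sag = 410.7930 * 1.8010^2 / (8 * 15235.6140)
sag = 0.01093 m


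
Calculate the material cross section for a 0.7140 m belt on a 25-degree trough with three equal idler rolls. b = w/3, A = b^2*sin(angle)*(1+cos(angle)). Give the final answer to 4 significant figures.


b = 0.7140/3 = 0.238 m
A = 0.238^2 * sin(25 deg) * (1 + cos(25 deg))
A = 0.04563 m^2


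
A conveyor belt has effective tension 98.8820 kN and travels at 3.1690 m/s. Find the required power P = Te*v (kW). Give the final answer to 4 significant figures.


P = Te * v = 98.8820 * 3.1690
P = 313.4 kW


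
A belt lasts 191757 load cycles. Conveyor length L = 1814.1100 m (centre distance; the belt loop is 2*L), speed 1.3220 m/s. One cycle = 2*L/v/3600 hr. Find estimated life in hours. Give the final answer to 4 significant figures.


cycle_time = 2 * 1814.1100 / 1.3220 / 3600 = 0.762359 hr
life = 191757 * 0.762359 = 146200 hours


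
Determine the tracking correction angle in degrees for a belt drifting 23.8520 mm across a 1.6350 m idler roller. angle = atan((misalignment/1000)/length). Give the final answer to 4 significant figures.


misalign_m = 23.8520 / 1000 = 0.023852 m
angle = atan(0.023852 / 1.6350)
angle = 0.8358 deg


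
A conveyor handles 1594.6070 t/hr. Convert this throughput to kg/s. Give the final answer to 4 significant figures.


m_dot = 1594.6070 * 1000 / 3600
m_dot = 442.9 kg/s


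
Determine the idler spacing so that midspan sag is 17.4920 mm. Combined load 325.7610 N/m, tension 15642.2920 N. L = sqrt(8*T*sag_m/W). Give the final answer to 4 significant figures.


sag = 17.4920/1000 = 0.017492 m
L = sqrt(8 * 15642.2920 * 0.017492 / 325.7610)
L = 2.592 m


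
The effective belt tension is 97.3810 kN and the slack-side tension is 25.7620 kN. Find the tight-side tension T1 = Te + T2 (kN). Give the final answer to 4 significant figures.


T1 = Te + T2 = 97.3810 + 25.7620
T1 = 123.1 kN


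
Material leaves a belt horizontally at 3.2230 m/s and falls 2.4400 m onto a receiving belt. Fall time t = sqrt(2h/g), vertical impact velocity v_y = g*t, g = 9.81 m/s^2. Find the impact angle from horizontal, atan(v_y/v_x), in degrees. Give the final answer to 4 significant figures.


t = sqrt(2*2.4400/9.81) = 0.705302 s
v_y = 9.81 * 0.705302 = 6.91901 m/s
angle = atan(6.91901 / 3.2230) = 65.02 deg


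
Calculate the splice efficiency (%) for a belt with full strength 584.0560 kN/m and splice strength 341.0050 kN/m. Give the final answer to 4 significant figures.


Eff = 341.0050 / 584.0560 * 100
Eff = 58.39 %


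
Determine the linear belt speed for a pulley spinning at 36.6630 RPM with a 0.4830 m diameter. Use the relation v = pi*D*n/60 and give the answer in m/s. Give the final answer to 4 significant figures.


v = pi * 0.4830 * 36.6630 / 60
v = 0.9272 m/s
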